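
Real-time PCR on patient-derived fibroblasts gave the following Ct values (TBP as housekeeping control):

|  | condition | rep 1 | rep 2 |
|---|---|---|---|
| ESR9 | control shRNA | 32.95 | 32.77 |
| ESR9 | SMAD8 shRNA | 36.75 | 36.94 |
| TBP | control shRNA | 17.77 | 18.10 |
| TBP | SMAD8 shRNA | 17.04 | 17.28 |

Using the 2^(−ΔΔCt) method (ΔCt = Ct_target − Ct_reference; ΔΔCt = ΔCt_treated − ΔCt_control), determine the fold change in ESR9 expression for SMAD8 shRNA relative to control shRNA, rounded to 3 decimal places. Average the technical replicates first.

Mean Ct: ESR9 control shRNA 32.860; ESR9 SMAD8 shRNA 36.845; TBP control shRNA 17.935; TBP SMAD8 shRNA 17.160
ΔCt(control shRNA) = 32.860 − 17.935 = 14.925
ΔCt(SMAD8 shRNA) = 36.845 − 17.160 = 19.685
ΔΔCt = 19.685 − 14.925 = 4.760
Fold change = 2^(−4.760) = 0.0369

0.037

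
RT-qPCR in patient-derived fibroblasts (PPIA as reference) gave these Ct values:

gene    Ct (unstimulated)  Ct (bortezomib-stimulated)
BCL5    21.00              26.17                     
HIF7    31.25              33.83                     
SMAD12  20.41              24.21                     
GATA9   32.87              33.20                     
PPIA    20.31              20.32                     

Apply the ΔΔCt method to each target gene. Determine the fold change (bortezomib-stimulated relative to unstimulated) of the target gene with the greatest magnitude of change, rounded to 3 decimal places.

0.028

BCL5: ΔΔCt = (26.17−20.32) − (21.00−20.31) = 5.85 − 0.69 = 5.16; fold change = 2^-5.16 = 0.028
HIF7: ΔΔCt = (33.83−20.32) − (31.25−20.31) = 13.51 − 10.94 = 2.57; fold change = 2^-2.57 = 0.168
SMAD12: ΔΔCt = (24.21−20.32) − (20.41−20.31) = 3.89 − 0.10 = 3.79; fold change = 2^-3.79 = 0.072
GATA9: ΔΔCt = (33.20−20.32) − (32.87−20.31) = 12.88 − 12.56 = 0.32; fold change = 2^-0.32 = 0.801
BCL5 has the largest |ΔΔCt| = 5.16.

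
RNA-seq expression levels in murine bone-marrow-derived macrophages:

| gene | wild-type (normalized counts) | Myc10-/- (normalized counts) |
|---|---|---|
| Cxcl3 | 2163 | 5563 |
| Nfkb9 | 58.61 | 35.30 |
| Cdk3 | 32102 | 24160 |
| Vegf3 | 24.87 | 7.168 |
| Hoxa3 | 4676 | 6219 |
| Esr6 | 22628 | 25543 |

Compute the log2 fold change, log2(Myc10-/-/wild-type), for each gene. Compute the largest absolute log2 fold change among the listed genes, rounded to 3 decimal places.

1.795

log2(5563/2163) = 1.363  (Cxcl3)
log2(35.30/58.61) = -0.731  (Nfkb9)
log2(24160/32102) = -0.410  (Cdk3)
log2(7.168/24.87) = -1.795  (Vegf3)
log2(6219/4676) = 0.411  (Hoxa3)
log2(25543/22628) = 0.175  (Esr6)
The largest magnitude belongs to Vegf3.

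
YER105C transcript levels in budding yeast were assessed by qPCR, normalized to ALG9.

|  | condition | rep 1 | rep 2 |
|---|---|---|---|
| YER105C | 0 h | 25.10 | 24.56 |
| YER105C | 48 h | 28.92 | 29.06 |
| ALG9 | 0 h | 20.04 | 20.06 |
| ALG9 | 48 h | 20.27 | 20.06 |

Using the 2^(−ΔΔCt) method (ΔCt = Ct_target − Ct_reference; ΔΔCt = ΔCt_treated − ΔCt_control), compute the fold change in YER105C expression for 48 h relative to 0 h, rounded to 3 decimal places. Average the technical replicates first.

Mean Ct: YER105C 0 h 24.830; YER105C 48 h 28.990; ALG9 0 h 20.050; ALG9 48 h 20.165
ΔCt(0 h) = 24.830 − 20.050 = 4.780
ΔCt(48 h) = 28.990 − 20.165 = 8.825
ΔΔCt = 8.825 − 4.780 = 4.045
Fold change = 2^(−4.045) = 0.0606

0.061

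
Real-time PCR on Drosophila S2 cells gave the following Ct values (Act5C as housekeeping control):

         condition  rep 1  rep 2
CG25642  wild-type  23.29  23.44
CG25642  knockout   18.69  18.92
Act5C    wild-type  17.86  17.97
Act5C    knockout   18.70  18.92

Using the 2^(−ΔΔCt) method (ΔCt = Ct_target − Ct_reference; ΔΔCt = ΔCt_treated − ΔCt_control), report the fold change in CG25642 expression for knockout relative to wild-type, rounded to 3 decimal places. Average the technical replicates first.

43.865

Mean Ct: CG25642 wild-type 23.365; CG25642 knockout 18.805; Act5C wild-type 17.915; Act5C knockout 18.810
ΔCt(wild-type) = 23.365 − 17.915 = 5.450
ΔCt(knockout) = 18.805 − 18.810 = -0.005
ΔΔCt = -0.005 − 5.450 = -5.455
Fold change = 2^(−(-5.455)) = 2^5.455 = 43.8650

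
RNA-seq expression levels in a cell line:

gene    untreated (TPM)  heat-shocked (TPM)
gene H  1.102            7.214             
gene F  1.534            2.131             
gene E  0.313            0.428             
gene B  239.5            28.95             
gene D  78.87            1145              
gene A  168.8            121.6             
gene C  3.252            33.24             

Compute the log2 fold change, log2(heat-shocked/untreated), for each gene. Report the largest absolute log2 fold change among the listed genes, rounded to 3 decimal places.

3.860

log2(7.214/1.102) = 2.711  (gene H)
log2(2.131/1.534) = 0.474  (gene F)
log2(0.428/0.313) = 0.451  (gene E)
log2(28.95/239.5) = -3.048  (gene B)
log2(1145/78.87) = 3.860  (gene D)
log2(121.6/168.8) = -0.473  (gene A)
log2(33.24/3.252) = 3.354  (gene C)
The largest magnitude belongs to gene D.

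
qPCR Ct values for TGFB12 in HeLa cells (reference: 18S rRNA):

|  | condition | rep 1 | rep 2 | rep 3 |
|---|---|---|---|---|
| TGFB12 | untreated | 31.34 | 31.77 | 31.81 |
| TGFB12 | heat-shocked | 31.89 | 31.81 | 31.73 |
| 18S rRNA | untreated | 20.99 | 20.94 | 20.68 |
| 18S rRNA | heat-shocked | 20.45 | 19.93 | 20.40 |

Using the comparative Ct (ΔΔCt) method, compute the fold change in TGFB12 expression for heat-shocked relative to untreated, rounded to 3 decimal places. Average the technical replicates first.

Mean Ct: TGFB12 untreated 31.640; TGFB12 heat-shocked 31.810; 18S rRNA untreated 20.870; 18S rRNA heat-shocked 20.260
ΔCt(untreated) = 31.640 − 20.870 = 10.770
ΔCt(heat-shocked) = 31.810 − 20.260 = 11.550
ΔΔCt = 11.550 − 10.770 = 0.780
Fold change = 2^(−0.780) = 0.5824

0.582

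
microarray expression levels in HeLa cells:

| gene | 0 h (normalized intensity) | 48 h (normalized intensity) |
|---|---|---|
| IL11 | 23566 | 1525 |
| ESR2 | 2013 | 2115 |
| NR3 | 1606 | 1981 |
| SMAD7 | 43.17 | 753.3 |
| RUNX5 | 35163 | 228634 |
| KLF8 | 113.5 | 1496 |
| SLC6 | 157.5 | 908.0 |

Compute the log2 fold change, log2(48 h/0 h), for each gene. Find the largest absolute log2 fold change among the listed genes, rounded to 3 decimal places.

log2(1525/23566) = -3.950  (IL11)
log2(2115/2013) = 0.071  (ESR2)
log2(1981/1606) = 0.303  (NR3)
log2(753.3/43.17) = 4.125  (SMAD7)
log2(228634/35163) = 2.701  (RUNX5)
log2(1496/113.5) = 3.720  (KLF8)
log2(908.0/157.5) = 2.527  (SLC6)
The largest magnitude belongs to SMAD7.

4.125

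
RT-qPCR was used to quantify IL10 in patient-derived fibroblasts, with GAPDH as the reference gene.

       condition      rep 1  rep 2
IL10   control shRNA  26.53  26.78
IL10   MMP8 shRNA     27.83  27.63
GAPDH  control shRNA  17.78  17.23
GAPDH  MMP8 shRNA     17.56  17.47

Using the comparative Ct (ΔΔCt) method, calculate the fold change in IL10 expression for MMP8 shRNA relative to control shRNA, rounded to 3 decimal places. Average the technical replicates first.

Mean Ct: IL10 control shRNA 26.655; IL10 MMP8 shRNA 27.730; GAPDH control shRNA 17.505; GAPDH MMP8 shRNA 17.515
ΔCt(control shRNA) = 26.655 − 17.505 = 9.150
ΔCt(MMP8 shRNA) = 27.730 − 17.515 = 10.215
ΔΔCt = 10.215 − 9.150 = 1.065
Fold change = 2^(−1.065) = 0.4780

0.478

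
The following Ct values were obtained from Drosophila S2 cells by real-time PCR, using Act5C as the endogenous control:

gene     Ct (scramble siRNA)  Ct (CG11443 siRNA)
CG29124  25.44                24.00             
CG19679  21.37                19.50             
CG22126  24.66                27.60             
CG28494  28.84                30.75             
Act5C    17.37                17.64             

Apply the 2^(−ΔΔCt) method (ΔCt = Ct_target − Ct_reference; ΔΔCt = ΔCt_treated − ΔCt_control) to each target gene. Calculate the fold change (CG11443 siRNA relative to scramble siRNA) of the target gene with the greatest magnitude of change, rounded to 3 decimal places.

CG29124: ΔΔCt = (24.00−17.64) − (25.44−17.37) = 6.36 − 8.07 = -1.71; fold change = 2^1.71 = 3.272
CG19679: ΔΔCt = (19.50−17.64) − (21.37−17.37) = 1.86 − 4.00 = -2.14; fold change = 2^2.14 = 4.408
CG22126: ΔΔCt = (27.60−17.64) − (24.66−17.37) = 9.96 − 7.29 = 2.67; fold change = 2^-2.67 = 0.157
CG28494: ΔΔCt = (30.75−17.64) − (28.84−17.37) = 13.11 − 11.47 = 1.64; fold change = 2^-1.64 = 0.321
CG22126 has the largest |ΔΔCt| = 2.67.

0.157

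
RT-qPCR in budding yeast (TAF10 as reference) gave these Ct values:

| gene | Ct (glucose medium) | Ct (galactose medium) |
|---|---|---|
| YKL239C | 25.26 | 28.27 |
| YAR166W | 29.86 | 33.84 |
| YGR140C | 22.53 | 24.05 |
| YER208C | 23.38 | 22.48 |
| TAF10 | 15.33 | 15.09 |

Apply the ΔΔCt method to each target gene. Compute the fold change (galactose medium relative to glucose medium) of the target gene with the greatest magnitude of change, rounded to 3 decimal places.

0.054

YKL239C: ΔΔCt = (28.27−15.09) − (25.26−15.33) = 13.18 − 9.93 = 3.25; fold change = 2^-3.25 = 0.105
YAR166W: ΔΔCt = (33.84−15.09) − (29.86−15.33) = 18.75 − 14.53 = 4.22; fold change = 2^-4.22 = 0.054
YGR140C: ΔΔCt = (24.05−15.09) − (22.53−15.33) = 8.96 − 7.20 = 1.76; fold change = 2^-1.76 = 0.295
YER208C: ΔΔCt = (22.48−15.09) − (23.38−15.33) = 7.39 − 8.05 = -0.66; fold change = 2^0.66 = 1.580
YAR166W has the largest |ΔΔCt| = 4.22.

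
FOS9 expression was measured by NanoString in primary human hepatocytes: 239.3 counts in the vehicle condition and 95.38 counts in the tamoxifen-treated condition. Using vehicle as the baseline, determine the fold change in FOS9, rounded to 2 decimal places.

0.40

Fold change = 95.38 / 239.3 = 0.399
FOS9 is downregulated.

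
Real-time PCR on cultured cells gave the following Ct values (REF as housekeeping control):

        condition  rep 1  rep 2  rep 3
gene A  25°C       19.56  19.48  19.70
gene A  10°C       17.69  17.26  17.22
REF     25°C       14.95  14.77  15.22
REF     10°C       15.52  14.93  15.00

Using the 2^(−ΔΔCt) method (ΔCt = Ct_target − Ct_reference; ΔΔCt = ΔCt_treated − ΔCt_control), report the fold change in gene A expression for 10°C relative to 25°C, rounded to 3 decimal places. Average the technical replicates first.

Mean Ct: gene A 25°C 19.580; gene A 10°C 17.390; REF 25°C 14.980; REF 10°C 15.150
ΔCt(25°C) = 19.580 − 14.980 = 4.600
ΔCt(10°C) = 17.390 − 15.150 = 2.240
ΔΔCt = 2.240 − 4.600 = -2.360
Fold change = 2^(−(-2.360)) = 2^2.360 = 5.1337

5.134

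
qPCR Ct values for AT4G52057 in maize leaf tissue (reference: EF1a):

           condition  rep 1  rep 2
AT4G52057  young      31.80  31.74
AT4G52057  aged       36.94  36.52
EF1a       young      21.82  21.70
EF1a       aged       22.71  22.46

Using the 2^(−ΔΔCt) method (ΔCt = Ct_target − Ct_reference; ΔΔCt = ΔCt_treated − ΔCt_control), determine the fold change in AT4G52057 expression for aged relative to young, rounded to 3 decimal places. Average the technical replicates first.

0.057

Mean Ct: AT4G52057 young 31.770; AT4G52057 aged 36.730; EF1a young 21.760; EF1a aged 22.585
ΔCt(young) = 31.770 − 21.760 = 10.010
ΔCt(aged) = 36.730 − 22.585 = 14.145
ΔΔCt = 14.145 − 10.010 = 4.135
Fold change = 2^(−4.135) = 0.0569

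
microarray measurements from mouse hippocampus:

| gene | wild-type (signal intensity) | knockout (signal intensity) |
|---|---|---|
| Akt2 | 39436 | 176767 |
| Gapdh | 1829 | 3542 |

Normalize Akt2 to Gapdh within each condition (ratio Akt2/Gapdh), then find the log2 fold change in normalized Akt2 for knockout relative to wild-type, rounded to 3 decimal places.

Akt2/Gapdh (wild-type) = 39436 / 1829 = 21.562
Akt2/Gapdh (knockout) = 176767 / 3542 = 49.906
Fold change = 49.906 / 21.562 = 2.3146
log2(2.3146) = 1.2108

1.211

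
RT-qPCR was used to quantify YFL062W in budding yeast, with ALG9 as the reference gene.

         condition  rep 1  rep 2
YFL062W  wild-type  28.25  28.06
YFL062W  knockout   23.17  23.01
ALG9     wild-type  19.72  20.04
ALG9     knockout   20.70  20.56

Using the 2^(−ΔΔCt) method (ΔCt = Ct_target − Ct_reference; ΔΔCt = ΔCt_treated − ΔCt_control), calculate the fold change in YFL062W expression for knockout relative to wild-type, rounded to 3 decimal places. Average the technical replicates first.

Mean Ct: YFL062W wild-type 28.155; YFL062W knockout 23.090; ALG9 wild-type 19.880; ALG9 knockout 20.630
ΔCt(wild-type) = 28.155 − 19.880 = 8.275
ΔCt(knockout) = 23.090 − 20.630 = 2.460
ΔΔCt = 2.460 − 8.275 = -5.815
Fold change = 2^(−(-5.815)) = 2^5.815 = 56.2975

56.298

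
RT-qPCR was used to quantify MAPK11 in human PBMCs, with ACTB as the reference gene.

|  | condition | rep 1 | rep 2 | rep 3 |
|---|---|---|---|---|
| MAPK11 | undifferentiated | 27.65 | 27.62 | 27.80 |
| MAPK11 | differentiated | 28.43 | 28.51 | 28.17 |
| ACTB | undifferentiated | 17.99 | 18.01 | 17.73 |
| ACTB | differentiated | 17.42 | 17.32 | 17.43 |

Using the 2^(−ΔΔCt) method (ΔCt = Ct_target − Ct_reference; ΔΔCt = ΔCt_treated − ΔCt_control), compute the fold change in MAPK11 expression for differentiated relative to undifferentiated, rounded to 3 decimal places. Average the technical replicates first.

Mean Ct: MAPK11 undifferentiated 27.690; MAPK11 differentiated 28.370; ACTB undifferentiated 17.910; ACTB differentiated 17.390
ΔCt(undifferentiated) = 27.690 − 17.910 = 9.780
ΔCt(differentiated) = 28.370 − 17.390 = 10.980
ΔΔCt = 10.980 − 9.780 = 1.200
Fold change = 2^(−1.200) = 0.4353

0.435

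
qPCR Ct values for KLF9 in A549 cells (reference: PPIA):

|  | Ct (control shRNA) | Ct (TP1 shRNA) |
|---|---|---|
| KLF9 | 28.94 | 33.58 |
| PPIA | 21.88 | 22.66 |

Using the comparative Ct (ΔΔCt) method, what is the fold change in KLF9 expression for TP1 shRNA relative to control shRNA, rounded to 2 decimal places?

ΔCt(control shRNA) = 28.940 − 21.880 = 7.060
ΔCt(TP1 shRNA) = 33.580 − 22.660 = 10.920
ΔΔCt = 10.920 − 7.060 = 3.860
Fold change = 2^(−3.860) = 0.069

0.07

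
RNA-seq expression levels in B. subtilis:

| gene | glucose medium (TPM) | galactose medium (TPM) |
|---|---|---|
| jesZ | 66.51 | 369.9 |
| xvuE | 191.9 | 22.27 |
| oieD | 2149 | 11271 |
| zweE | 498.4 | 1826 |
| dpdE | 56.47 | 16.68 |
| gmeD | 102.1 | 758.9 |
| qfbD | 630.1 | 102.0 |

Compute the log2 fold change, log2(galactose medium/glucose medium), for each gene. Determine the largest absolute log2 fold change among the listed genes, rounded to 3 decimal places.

log2(369.9/66.51) = 2.475  (jesZ)
log2(22.27/191.9) = -3.107  (xvuE)
log2(11271/2149) = 2.391  (oieD)
log2(1826/498.4) = 1.873  (zweE)
log2(16.68/56.47) = -1.759  (dpdE)
log2(758.9/102.1) = 2.894  (gmeD)
log2(102.0/630.1) = -2.627  (qfbD)
The largest magnitude belongs to xvuE.

3.107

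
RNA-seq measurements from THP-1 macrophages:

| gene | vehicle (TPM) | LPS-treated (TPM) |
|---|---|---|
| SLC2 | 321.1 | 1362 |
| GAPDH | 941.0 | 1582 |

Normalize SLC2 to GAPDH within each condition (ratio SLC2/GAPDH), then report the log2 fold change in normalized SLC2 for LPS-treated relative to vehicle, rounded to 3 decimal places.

1.335

SLC2/GAPDH (vehicle) = 321.1 / 941.0 = 0.34123
SLC2/GAPDH (LPS-treated) = 1362 / 1582 = 0.86094
Fold change = 0.86094 / 0.34123 = 2.5230
log2(2.5230) = 1.3351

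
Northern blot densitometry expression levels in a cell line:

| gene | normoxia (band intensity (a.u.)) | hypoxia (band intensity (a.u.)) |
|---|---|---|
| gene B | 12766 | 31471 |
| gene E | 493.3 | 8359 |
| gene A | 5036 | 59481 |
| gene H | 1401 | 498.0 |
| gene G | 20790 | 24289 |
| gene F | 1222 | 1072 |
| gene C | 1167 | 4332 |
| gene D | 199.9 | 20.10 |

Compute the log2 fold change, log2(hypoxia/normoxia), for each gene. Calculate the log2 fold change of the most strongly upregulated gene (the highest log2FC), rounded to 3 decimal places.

4.083

log2(31471/12766) = 1.302  (gene B)
log2(8359/493.3) = 4.083  (gene E)
log2(59481/5036) = 3.562  (gene A)
log2(498.0/1401) = -1.492  (gene H)
log2(24289/20790) = 0.224  (gene G)
log2(1072/1222) = -0.189  (gene F)
log2(4332/1167) = 1.892  (gene C)
log2(20.10/199.9) = -3.314  (gene D)
gene E is most strongly upregulated.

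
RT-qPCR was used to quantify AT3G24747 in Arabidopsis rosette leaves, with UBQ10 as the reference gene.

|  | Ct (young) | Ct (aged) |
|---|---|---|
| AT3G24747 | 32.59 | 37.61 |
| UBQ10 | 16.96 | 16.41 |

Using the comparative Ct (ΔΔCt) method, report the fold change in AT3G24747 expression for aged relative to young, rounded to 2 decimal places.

ΔCt(young) = 32.590 − 16.960 = 15.630
ΔCt(aged) = 37.610 − 16.410 = 21.200
ΔΔCt = 21.200 − 15.630 = 5.570
Fold change = 2^(−5.570) = 0.021

0.02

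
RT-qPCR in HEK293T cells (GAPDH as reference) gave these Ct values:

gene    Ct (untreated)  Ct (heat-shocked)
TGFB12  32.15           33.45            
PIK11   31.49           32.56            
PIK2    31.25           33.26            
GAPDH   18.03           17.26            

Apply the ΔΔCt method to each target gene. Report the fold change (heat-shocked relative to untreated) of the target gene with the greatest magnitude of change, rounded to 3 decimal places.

TGFB12: ΔΔCt = (33.45−17.26) − (32.15−18.03) = 16.19 − 14.12 = 2.07; fold change = 2^-2.07 = 0.238
PIK11: ΔΔCt = (32.56−17.26) − (31.49−18.03) = 15.30 − 13.46 = 1.84; fold change = 2^-1.84 = 0.279
PIK2: ΔΔCt = (33.26−17.26) − (31.25−18.03) = 16.00 − 13.22 = 2.78; fold change = 2^-2.78 = 0.146
PIK2 has the largest |ΔΔCt| = 2.78.

0.146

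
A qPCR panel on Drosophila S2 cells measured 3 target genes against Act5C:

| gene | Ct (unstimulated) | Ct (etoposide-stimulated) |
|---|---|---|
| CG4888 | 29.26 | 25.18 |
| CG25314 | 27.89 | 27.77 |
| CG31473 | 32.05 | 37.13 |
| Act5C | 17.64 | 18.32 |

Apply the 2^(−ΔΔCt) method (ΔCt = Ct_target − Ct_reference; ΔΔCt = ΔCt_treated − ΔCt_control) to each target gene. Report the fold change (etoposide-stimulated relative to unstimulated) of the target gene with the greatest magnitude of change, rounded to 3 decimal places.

CG4888: ΔΔCt = (25.18−18.32) − (29.26−17.64) = 6.86 − 11.62 = -4.76; fold change = 2^4.76 = 27.096
CG25314: ΔΔCt = (27.77−18.32) − (27.89−17.64) = 9.45 − 10.25 = -0.80; fold change = 2^0.80 = 1.741
CG31473: ΔΔCt = (37.13−18.32) − (32.05−17.64) = 18.81 − 14.41 = 4.40; fold change = 2^-4.40 = 0.047
CG4888 has the largest |ΔΔCt| = 4.76.

27.096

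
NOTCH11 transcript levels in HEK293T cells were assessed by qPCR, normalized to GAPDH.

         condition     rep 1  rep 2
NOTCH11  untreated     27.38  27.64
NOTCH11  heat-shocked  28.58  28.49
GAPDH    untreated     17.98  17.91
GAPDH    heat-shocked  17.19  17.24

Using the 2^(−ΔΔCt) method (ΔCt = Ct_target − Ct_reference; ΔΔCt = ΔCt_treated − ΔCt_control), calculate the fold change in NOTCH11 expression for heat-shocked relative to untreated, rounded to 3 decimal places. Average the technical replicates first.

0.296

Mean Ct: NOTCH11 untreated 27.510; NOTCH11 heat-shocked 28.535; GAPDH untreated 17.945; GAPDH heat-shocked 17.215
ΔCt(untreated) = 27.510 − 17.945 = 9.565
ΔCt(heat-shocked) = 28.535 − 17.215 = 11.320
ΔΔCt = 11.320 − 9.565 = 1.755
Fold change = 2^(−1.755) = 0.2963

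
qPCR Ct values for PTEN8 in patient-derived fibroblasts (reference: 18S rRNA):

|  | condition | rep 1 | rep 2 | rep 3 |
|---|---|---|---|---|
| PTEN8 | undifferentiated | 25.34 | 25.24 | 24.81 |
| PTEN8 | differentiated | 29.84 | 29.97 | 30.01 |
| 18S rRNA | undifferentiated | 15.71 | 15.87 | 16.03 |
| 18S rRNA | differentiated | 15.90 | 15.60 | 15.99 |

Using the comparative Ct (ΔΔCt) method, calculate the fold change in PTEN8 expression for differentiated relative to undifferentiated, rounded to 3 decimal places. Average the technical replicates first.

0.035

Mean Ct: PTEN8 undifferentiated 25.130; PTEN8 differentiated 29.940; 18S rRNA undifferentiated 15.870; 18S rRNA differentiated 15.830
ΔCt(undifferentiated) = 25.130 − 15.870 = 9.260
ΔCt(differentiated) = 29.940 − 15.830 = 14.110
ΔΔCt = 14.110 − 9.260 = 4.850
Fold change = 2^(−4.850) = 0.0347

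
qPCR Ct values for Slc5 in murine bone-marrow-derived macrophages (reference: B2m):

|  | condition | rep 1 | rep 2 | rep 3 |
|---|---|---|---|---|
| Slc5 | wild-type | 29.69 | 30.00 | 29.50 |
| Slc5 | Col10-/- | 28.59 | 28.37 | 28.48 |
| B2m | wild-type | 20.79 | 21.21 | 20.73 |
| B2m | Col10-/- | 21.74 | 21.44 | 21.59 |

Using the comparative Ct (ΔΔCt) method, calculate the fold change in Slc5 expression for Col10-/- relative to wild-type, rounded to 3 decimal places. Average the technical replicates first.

Mean Ct: Slc5 wild-type 29.730; Slc5 Col10-/- 28.480; B2m wild-type 20.910; B2m Col10-/- 21.590
ΔCt(wild-type) = 29.730 − 20.910 = 8.820
ΔCt(Col10-/-) = 28.480 − 21.590 = 6.890
ΔΔCt = 6.890 − 8.820 = -1.930
Fold change = 2^(−(-1.930)) = 2^1.930 = 3.8106

3.811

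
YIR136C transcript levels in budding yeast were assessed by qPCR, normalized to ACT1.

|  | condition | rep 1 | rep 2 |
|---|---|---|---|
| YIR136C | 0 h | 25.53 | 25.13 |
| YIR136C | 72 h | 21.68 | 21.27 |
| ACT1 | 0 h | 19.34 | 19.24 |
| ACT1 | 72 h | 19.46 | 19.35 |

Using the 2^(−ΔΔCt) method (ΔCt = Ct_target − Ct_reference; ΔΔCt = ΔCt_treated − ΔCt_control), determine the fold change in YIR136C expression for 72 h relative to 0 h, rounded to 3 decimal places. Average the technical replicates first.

15.671

Mean Ct: YIR136C 0 h 25.330; YIR136C 72 h 21.475; ACT1 0 h 19.290; ACT1 72 h 19.405
ΔCt(0 h) = 25.330 − 19.290 = 6.040
ΔCt(72 h) = 21.475 − 19.405 = 2.070
ΔΔCt = 2.070 − 6.040 = -3.970
Fold change = 2^(−(-3.970)) = 2^3.970 = 15.6707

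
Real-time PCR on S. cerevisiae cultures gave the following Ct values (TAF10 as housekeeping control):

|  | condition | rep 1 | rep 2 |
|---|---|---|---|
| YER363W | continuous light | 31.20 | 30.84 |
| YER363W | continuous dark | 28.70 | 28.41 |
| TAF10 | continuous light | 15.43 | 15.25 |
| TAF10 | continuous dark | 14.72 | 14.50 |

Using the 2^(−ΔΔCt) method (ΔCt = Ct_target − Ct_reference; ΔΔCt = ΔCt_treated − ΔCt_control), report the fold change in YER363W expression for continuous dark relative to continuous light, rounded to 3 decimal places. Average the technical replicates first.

3.329

Mean Ct: YER363W continuous light 31.020; YER363W continuous dark 28.555; TAF10 continuous light 15.340; TAF10 continuous dark 14.610
ΔCt(continuous light) = 31.020 − 15.340 = 15.680
ΔCt(continuous dark) = 28.555 − 14.610 = 13.945
ΔΔCt = 13.945 − 15.680 = -1.735
Fold change = 2^(−(-1.735)) = 2^1.735 = 3.3288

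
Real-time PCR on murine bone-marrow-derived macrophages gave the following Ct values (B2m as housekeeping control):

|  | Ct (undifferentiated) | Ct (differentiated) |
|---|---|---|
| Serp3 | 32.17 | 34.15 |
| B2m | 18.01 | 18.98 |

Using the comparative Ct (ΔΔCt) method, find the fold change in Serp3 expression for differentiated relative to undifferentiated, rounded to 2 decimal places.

0.50

ΔCt(undifferentiated) = 32.170 − 18.010 = 14.160
ΔCt(differentiated) = 34.150 − 18.980 = 15.170
ΔΔCt = 15.170 − 14.160 = 1.010
Fold change = 2^(−1.010) = 0.497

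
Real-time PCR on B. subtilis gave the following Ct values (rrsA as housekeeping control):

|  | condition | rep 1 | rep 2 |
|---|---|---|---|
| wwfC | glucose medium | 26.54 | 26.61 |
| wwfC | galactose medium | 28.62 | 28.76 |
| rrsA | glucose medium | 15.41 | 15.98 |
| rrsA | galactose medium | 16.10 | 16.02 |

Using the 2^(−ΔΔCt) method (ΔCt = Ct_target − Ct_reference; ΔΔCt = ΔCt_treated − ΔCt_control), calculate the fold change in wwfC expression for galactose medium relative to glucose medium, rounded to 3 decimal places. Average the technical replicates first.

Mean Ct: wwfC glucose medium 26.575; wwfC galactose medium 28.690; rrsA glucose medium 15.695; rrsA galactose medium 16.060
ΔCt(glucose medium) = 26.575 − 15.695 = 10.880
ΔCt(galactose medium) = 28.690 − 16.060 = 12.630
ΔΔCt = 12.630 − 10.880 = 1.750
Fold change = 2^(−1.750) = 0.2973

0.297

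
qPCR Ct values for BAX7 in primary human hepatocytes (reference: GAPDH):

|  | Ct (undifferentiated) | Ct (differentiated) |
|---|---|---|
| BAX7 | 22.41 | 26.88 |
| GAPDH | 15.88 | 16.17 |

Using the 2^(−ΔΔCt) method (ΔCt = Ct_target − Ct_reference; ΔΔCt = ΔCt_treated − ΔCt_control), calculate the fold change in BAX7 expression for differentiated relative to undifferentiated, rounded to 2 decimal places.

ΔCt(undifferentiated) = 22.410 − 15.880 = 6.530
ΔCt(differentiated) = 26.880 − 16.170 = 10.710
ΔΔCt = 10.710 − 6.530 = 4.180
Fold change = 2^(−4.180) = 0.055

0.06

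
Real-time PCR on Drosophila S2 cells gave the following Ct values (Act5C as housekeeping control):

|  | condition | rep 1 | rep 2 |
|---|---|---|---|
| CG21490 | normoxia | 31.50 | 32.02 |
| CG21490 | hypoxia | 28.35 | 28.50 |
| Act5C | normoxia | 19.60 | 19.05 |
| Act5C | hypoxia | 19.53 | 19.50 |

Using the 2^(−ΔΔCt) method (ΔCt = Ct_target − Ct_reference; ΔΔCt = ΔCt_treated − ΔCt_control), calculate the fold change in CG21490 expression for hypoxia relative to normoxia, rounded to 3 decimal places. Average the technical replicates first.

Mean Ct: CG21490 normoxia 31.760; CG21490 hypoxia 28.425; Act5C normoxia 19.325; Act5C hypoxia 19.515
ΔCt(normoxia) = 31.760 − 19.325 = 12.435
ΔCt(hypoxia) = 28.425 − 19.515 = 8.910
ΔΔCt = 8.910 − 12.435 = -3.525
Fold change = 2^(−(-3.525)) = 2^3.525 = 11.5115

11.511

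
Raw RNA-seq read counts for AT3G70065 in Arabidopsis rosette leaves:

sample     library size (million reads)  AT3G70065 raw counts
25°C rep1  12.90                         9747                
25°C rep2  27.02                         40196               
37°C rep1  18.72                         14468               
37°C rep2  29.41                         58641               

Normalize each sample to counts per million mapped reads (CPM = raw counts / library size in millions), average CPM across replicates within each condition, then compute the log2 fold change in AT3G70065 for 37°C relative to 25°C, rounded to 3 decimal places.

0.303

CPM(25°C rep1) = 9747 / 12.90 = 755.5814
CPM(25°C rep2) = 40196 / 27.02 = 1487.6388
CPM(37°C rep1) = 14468 / 18.72 = 772.8632
CPM(37°C rep2) = 58641 / 29.41 = 1993.9136
mean CPM(25°C) = 1121.6101; mean CPM(37°C) = 1383.3884
Fold change = 1383.3884 / 1121.6101 = 1.23340
log2(1.23340) = 0.3026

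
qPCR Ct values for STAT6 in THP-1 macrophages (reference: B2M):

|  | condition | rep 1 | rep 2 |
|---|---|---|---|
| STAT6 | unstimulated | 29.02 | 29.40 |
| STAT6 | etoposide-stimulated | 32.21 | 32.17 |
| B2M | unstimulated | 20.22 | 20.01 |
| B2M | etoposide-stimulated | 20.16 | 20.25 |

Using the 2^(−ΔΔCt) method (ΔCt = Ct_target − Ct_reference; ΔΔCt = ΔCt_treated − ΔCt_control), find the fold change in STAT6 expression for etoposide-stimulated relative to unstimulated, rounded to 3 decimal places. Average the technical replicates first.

Mean Ct: STAT6 unstimulated 29.210; STAT6 etoposide-stimulated 32.190; B2M unstimulated 20.115; B2M etoposide-stimulated 20.205
ΔCt(unstimulated) = 29.210 − 20.115 = 9.095
ΔCt(etoposide-stimulated) = 32.190 − 20.205 = 11.985
ΔΔCt = 11.985 − 9.095 = 2.890
Fold change = 2^(−2.890) = 0.1349

0.135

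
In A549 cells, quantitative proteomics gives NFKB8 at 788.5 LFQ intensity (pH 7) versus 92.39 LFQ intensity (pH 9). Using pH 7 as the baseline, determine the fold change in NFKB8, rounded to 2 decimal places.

Fold change = 92.39 / 788.5 = 0.117
NFKB8 is downregulated.

0.12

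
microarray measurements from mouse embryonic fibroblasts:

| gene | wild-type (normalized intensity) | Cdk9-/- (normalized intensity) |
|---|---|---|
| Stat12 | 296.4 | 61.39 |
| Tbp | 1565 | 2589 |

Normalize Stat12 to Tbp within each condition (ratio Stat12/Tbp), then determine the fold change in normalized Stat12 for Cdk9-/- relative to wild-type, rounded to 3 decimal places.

0.125

Stat12/Tbp (wild-type) = 296.4 / 1565 = 0.18939
Stat12/Tbp (Cdk9-/-) = 61.39 / 2589 = 0.023712
Fold change = 0.023712 / 0.18939 = 0.1252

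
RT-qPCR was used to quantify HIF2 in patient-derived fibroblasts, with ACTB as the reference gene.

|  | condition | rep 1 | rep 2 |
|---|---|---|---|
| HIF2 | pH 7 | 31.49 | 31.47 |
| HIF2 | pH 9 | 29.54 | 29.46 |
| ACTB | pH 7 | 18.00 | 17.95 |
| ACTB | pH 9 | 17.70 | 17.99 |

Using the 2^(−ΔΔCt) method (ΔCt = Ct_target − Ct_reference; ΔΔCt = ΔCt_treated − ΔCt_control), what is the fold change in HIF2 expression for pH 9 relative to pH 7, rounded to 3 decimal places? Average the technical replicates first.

Mean Ct: HIF2 pH 7 31.480; HIF2 pH 9 29.500; ACTB pH 7 17.975; ACTB pH 9 17.845
ΔCt(pH 7) = 31.480 − 17.975 = 13.505
ΔCt(pH 9) = 29.500 − 17.845 = 11.655
ΔΔCt = 11.655 − 13.505 = -1.850
Fold change = 2^(−(-1.850)) = 2^1.850 = 3.6050

3.605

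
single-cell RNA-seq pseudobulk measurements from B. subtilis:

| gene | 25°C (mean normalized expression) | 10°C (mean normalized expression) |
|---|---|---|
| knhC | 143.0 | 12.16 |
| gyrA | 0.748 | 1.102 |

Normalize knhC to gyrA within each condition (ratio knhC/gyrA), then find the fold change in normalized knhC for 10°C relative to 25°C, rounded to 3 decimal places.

knhC/gyrA (25°C) = 143.0 / 0.748 = 191.18
knhC/gyrA (10°C) = 12.16 / 1.102 = 11.034
Fold change = 11.034 / 191.18 = 0.0577

0.058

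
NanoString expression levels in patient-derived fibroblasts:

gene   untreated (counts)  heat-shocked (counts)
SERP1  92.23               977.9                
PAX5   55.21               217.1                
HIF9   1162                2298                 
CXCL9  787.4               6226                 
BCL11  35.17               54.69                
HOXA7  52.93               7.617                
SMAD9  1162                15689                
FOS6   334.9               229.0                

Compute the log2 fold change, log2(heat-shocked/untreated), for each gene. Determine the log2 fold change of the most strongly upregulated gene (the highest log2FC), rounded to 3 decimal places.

log2(977.9/92.23) = 3.406  (SERP1)
log2(217.1/55.21) = 1.975  (PAX5)
log2(2298/1162) = 0.984  (HIF9)
log2(6226/787.4) = 2.983  (CXCL9)
log2(54.69/35.17) = 0.637  (BCL11)
log2(7.617/52.93) = -2.797  (HOXA7)
log2(15689/1162) = 3.755  (SMAD9)
log2(229.0/334.9) = -0.548  (FOS6)
SMAD9 is most strongly upregulated.

3.755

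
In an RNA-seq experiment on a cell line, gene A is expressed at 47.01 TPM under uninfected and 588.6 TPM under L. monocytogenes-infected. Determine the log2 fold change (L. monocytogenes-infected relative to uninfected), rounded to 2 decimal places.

3.65

Fold change = 588.6 / 47.01 = 12.5207
log2(12.5207) = 3.646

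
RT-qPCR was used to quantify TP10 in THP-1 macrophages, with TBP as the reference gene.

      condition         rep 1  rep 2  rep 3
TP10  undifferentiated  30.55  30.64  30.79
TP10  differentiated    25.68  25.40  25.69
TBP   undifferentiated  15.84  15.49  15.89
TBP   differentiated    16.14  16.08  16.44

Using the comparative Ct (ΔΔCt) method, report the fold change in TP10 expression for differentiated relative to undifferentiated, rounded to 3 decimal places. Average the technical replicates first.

Mean Ct: TP10 undifferentiated 30.660; TP10 differentiated 25.590; TBP undifferentiated 15.740; TBP differentiated 16.220
ΔCt(undifferentiated) = 30.660 − 15.740 = 14.920
ΔCt(differentiated) = 25.590 − 16.220 = 9.370
ΔΔCt = 9.370 − 14.920 = -5.550
Fold change = 2^(−(-5.550)) = 2^5.550 = 46.8507

46.851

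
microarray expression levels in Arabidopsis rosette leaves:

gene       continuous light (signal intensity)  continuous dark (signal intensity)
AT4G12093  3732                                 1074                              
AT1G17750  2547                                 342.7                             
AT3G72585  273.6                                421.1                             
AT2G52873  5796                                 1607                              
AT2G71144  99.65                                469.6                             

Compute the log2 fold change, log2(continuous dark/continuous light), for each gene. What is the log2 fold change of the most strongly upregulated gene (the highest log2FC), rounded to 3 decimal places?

log2(1074/3732) = -1.797  (AT4G12093)
log2(342.7/2547) = -2.894  (AT1G17750)
log2(421.1/273.6) = 0.622  (AT3G72585)
log2(1607/5796) = -1.851  (AT2G52873)
log2(469.6/99.65) = 2.236  (AT2G71144)
AT2G71144 is most strongly upregulated.

2.236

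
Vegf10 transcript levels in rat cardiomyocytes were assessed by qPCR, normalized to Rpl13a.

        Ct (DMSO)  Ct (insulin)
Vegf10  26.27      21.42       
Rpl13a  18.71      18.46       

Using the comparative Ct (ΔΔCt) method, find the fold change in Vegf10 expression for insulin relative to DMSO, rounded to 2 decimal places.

ΔCt(DMSO) = 26.270 − 18.710 = 7.560
ΔCt(insulin) = 21.420 − 18.460 = 2.960
ΔΔCt = 2.960 − 7.560 = -4.600
Fold change = 2^(−(-4.600)) = 2^4.600 = 24.251

24.25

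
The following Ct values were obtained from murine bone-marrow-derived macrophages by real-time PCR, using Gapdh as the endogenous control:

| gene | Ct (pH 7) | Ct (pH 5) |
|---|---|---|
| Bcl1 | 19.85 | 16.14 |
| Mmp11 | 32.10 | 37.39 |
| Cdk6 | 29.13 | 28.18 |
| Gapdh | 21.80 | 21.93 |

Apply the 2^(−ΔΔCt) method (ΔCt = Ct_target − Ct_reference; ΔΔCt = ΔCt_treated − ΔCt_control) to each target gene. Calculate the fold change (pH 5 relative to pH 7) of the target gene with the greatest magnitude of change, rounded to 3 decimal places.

0.028

Bcl1: ΔΔCt = (16.14−21.93) − (19.85−21.80) = -5.79 − (-1.95) = -3.84; fold change = 2^3.84 = 14.320
Mmp11: ΔΔCt = (37.39−21.93) − (32.10−21.80) = 15.46 − 10.30 = 5.16; fold change = 2^-5.16 = 0.028
Cdk6: ΔΔCt = (28.18−21.93) − (29.13−21.80) = 6.25 − 7.33 = -1.08; fold change = 2^1.08 = 2.114
Mmp11 has the largest |ΔΔCt| = 5.16.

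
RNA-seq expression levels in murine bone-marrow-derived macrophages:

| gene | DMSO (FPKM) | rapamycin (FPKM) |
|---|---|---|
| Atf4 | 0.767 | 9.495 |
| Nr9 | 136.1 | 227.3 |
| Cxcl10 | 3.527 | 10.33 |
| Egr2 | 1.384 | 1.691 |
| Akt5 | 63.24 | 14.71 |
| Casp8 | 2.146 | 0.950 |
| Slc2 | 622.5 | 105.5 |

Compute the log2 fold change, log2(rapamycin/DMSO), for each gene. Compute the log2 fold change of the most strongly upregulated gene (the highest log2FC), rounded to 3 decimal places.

3.630

log2(9.495/0.767) = 3.630  (Atf4)
log2(227.3/136.1) = 0.740  (Nr9)
log2(10.33/3.527) = 1.550  (Cxcl10)
log2(1.691/1.384) = 0.289  (Egr2)
log2(14.71/63.24) = -2.104  (Akt5)
log2(0.950/2.146) = -1.176  (Casp8)
log2(105.5/622.5) = -2.561  (Slc2)
Atf4 is most strongly upregulated.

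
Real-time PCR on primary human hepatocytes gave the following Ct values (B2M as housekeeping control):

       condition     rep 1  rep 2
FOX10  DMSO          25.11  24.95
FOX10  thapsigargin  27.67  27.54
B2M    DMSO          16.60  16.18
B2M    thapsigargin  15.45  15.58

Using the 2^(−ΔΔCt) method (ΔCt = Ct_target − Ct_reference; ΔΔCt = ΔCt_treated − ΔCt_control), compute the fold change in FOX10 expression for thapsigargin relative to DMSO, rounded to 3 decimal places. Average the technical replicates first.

Mean Ct: FOX10 DMSO 25.030; FOX10 thapsigargin 27.605; B2M DMSO 16.390; B2M thapsigargin 15.515
ΔCt(DMSO) = 25.030 − 16.390 = 8.640
ΔCt(thapsigargin) = 27.605 − 15.515 = 12.090
ΔΔCt = 12.090 − 8.640 = 3.450
Fold change = 2^(−3.450) = 0.0915

0.092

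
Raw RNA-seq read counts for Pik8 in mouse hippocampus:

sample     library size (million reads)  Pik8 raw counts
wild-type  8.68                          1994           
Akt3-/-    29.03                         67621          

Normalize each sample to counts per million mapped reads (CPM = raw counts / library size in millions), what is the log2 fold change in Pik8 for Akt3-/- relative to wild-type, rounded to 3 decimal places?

CPM(wild-type) = 1994 / 8.68 = 229.7235
CPM(Akt3-/-) = 67621 / 29.03 = 2329.3489
Fold change = 2329.3489 / 229.7235 = 10.13979
log2(10.13979) = 3.3420

3.342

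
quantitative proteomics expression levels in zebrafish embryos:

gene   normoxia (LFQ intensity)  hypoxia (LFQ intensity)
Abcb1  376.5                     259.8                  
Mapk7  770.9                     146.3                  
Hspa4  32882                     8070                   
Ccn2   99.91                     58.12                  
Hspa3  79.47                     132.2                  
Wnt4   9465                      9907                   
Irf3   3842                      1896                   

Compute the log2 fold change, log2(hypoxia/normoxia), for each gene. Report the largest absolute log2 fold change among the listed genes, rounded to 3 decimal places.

2.398

log2(259.8/376.5) = -0.535  (Abcb1)
log2(146.3/770.9) = -2.398  (Mapk7)
log2(8070/32882) = -2.027  (Hspa4)
log2(58.12/99.91) = -0.782  (Ccn2)
log2(132.2/79.47) = 0.734  (Hspa3)
log2(9907/9465) = 0.066  (Wnt4)
log2(1896/3842) = -1.019  (Irf3)
The largest magnitude belongs to Mapk7.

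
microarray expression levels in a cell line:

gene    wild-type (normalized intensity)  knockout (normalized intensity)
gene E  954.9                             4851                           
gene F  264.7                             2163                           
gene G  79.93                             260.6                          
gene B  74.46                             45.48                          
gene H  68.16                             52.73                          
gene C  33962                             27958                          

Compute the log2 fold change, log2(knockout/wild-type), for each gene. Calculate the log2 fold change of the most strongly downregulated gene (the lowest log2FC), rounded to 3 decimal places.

-0.711

log2(4851/954.9) = 2.345  (gene E)
log2(2163/264.7) = 3.031  (gene F)
log2(260.6/79.93) = 1.705  (gene G)
log2(45.48/74.46) = -0.711  (gene B)
log2(52.73/68.16) = -0.370  (gene H)
log2(27958/33962) = -0.281  (gene C)
gene B is most strongly downregulated.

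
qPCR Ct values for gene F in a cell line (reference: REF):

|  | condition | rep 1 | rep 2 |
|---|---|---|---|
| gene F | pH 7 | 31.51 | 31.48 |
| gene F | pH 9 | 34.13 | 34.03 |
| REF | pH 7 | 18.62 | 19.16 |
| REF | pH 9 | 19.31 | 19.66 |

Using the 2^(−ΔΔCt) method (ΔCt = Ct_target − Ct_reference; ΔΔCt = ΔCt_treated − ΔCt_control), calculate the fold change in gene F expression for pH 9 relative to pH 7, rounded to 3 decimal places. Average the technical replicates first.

Mean Ct: gene F pH 7 31.495; gene F pH 9 34.080; REF pH 7 18.890; REF pH 9 19.485
ΔCt(pH 7) = 31.495 − 18.890 = 12.605
ΔCt(pH 9) = 34.080 − 19.485 = 14.595
ΔΔCt = 14.595 − 12.605 = 1.990
Fold change = 2^(−1.990) = 0.2517

0.252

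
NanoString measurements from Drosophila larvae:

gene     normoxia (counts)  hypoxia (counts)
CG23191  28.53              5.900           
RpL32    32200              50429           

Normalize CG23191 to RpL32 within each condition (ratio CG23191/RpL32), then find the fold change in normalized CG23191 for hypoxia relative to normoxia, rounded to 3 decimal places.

CG23191/RpL32 (normoxia) = 28.53 / 32200 = 0.00088602
CG23191/RpL32 (hypoxia) = 5.900 / 50429 = 0.000117
Fold change = 0.000117 / 0.00088602 = 0.1320

0.132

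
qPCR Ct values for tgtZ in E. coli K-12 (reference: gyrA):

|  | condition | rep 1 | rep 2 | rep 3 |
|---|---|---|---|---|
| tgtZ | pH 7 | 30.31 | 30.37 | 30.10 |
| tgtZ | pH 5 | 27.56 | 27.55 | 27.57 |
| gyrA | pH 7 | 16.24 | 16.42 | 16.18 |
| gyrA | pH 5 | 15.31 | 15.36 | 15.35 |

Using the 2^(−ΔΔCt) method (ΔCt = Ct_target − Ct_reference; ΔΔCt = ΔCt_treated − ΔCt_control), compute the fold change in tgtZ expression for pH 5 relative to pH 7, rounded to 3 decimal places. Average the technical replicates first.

Mean Ct: tgtZ pH 7 30.260; tgtZ pH 5 27.560; gyrA pH 7 16.280; gyrA pH 5 15.340
ΔCt(pH 7) = 30.260 − 16.280 = 13.980
ΔCt(pH 5) = 27.560 − 15.340 = 12.220
ΔΔCt = 12.220 − 13.980 = -1.760
Fold change = 2^(−(-1.760)) = 2^1.760 = 3.3870

3.387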